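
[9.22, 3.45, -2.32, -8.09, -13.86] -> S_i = 9.22 + -5.77*i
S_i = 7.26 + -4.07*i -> [7.26, 3.19, -0.88, -4.95, -9.02]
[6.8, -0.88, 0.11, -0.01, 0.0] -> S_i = 6.80*(-0.13)^i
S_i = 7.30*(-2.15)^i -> [7.3, -15.69, 33.74, -72.55, 155.98]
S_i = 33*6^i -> [33, 198, 1188, 7128, 42768]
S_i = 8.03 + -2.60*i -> [8.03, 5.43, 2.83, 0.23, -2.37]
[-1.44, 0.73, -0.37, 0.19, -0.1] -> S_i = -1.44*(-0.51)^i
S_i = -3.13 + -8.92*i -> [-3.13, -12.05, -20.97, -29.89, -38.81]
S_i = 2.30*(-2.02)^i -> [2.3, -4.65, 9.38, -18.96, 38.29]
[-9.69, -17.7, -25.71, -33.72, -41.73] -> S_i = -9.69 + -8.01*i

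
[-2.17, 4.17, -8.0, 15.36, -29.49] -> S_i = -2.17*(-1.92)^i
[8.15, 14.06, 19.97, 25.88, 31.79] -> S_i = 8.15 + 5.91*i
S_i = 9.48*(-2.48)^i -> [9.48, -23.51, 58.31, -144.6, 358.6]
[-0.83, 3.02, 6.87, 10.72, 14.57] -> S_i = -0.83 + 3.85*i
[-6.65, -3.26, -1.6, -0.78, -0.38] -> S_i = -6.65*0.49^i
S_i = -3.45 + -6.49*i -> [-3.45, -9.94, -16.43, -22.92, -29.41]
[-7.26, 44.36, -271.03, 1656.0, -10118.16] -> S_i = -7.26*(-6.11)^i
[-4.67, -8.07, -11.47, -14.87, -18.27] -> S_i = -4.67 + -3.40*i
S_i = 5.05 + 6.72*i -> [5.05, 11.77, 18.49, 25.21, 31.93]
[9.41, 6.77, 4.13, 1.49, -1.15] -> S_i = 9.41 + -2.64*i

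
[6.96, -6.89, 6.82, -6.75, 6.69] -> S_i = 6.96*(-0.99)^i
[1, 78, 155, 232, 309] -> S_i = 1 + 77*i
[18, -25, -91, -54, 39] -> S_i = Random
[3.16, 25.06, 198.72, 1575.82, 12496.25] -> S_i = 3.16*7.93^i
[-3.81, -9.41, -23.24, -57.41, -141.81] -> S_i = -3.81*2.47^i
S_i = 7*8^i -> [7, 56, 448, 3584, 28672]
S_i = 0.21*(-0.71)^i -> [0.21, -0.15, 0.11, -0.08, 0.05]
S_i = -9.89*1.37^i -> [-9.89, -13.55, -18.56, -25.43, -34.84]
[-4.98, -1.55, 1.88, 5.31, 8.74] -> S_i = -4.98 + 3.43*i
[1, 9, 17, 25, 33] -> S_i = 1 + 8*i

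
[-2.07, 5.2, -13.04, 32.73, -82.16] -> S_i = -2.07*(-2.51)^i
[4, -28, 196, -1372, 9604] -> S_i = 4*-7^i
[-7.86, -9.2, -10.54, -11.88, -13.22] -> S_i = -7.86 + -1.34*i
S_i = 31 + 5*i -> [31, 36, 41, 46, 51]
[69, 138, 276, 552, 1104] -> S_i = 69*2^i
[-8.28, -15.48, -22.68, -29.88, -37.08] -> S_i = -8.28 + -7.20*i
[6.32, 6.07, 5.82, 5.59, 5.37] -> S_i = 6.32*0.96^i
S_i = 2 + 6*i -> [2, 8, 14, 20, 26]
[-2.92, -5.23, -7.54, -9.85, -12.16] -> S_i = -2.92 + -2.31*i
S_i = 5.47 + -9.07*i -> [5.47, -3.6, -12.67, -21.74, -30.81]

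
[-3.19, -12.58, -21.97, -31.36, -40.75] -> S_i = -3.19 + -9.39*i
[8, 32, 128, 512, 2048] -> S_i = 8*4^i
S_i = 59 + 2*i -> [59, 61, 63, 65, 67]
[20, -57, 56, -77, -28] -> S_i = Random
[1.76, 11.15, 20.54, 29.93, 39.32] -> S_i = 1.76 + 9.39*i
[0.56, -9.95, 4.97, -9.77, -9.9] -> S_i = Random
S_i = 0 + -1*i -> [0, -1, -2, -3, -4]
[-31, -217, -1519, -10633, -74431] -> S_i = -31*7^i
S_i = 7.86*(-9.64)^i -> [7.86, -75.77, 730.43, -7041.31, 67878.26]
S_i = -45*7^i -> [-45, -315, -2205, -15435, -108045]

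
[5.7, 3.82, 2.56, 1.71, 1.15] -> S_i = 5.70*0.67^i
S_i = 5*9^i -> [5, 45, 405, 3645, 32805]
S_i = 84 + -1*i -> [84, 83, 82, 81, 80]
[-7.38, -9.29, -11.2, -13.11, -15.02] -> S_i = -7.38 + -1.91*i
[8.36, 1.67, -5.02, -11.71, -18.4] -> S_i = 8.36 + -6.69*i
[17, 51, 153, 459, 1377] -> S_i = 17*3^i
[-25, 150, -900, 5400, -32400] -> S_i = -25*-6^i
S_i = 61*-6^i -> [61, -366, 2196, -13176, 79056]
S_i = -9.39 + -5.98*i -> [-9.39, -15.37, -21.35, -27.33, -33.31]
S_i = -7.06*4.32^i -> [-7.06, -30.5, -131.76, -569.19, -2458.89]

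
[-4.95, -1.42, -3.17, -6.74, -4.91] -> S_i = Random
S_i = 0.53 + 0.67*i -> [0.53, 1.2, 1.87, 2.54, 3.21]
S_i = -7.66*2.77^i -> [-7.66, -21.22, -58.77, -162.81, -450.97]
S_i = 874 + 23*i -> [874, 897, 920, 943, 966]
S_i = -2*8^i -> [-2, -16, -128, -1024, -8192]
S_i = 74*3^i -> [74, 222, 666, 1998, 5994]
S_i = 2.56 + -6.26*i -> [2.56, -3.7, -9.96, -16.22, -22.48]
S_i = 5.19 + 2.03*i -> [5.19, 7.22, 9.25, 11.28, 13.31]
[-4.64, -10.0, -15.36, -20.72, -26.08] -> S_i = -4.64 + -5.36*i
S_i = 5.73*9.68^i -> [5.73, 55.47, 536.91, 5197.33, 50310.2]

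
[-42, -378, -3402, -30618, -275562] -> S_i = -42*9^i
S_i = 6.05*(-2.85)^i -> [6.05, -17.24, 49.14, -140.05, 399.15]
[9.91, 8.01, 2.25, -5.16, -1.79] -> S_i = Random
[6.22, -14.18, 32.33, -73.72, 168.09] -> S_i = 6.22*(-2.28)^i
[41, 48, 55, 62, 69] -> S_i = 41 + 7*i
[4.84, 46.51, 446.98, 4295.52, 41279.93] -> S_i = 4.84*9.61^i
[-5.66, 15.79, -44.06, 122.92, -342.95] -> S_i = -5.66*(-2.79)^i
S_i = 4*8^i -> [4, 32, 256, 2048, 16384]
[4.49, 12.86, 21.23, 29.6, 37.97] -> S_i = 4.49 + 8.37*i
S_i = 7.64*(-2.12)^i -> [7.64, -16.2, 34.34, -72.79, 154.33]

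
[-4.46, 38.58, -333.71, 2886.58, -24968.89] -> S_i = -4.46*(-8.65)^i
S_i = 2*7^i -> [2, 14, 98, 686, 4802]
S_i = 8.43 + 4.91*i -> [8.43, 13.34, 18.25, 23.16, 28.07]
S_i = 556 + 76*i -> [556, 632, 708, 784, 860]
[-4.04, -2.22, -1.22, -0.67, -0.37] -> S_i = -4.04*0.55^i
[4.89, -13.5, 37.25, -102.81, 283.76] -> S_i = 4.89*(-2.76)^i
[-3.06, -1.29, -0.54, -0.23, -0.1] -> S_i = -3.06*0.42^i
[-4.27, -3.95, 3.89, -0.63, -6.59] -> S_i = Random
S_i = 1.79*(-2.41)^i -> [1.79, -4.31, 10.4, -25.06, 60.38]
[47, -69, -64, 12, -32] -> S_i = Random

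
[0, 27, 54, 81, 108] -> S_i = 0 + 27*i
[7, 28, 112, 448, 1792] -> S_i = 7*4^i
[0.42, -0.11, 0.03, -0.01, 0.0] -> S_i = 0.42*(-0.26)^i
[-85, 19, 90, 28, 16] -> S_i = Random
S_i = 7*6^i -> [7, 42, 252, 1512, 9072]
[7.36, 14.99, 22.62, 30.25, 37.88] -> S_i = 7.36 + 7.63*i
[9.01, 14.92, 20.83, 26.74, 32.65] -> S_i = 9.01 + 5.91*i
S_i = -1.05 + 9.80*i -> [-1.05, 8.75, 18.55, 28.35, 38.15]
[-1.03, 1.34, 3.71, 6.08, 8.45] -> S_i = -1.03 + 2.37*i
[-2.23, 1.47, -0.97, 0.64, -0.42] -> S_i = -2.23*(-0.66)^i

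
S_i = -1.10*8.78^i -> [-1.1, -9.66, -84.8, -744.52, -6536.88]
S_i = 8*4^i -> [8, 32, 128, 512, 2048]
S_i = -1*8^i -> [-1, -8, -64, -512, -4096]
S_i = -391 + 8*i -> [-391, -383, -375, -367, -359]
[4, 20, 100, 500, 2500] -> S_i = 4*5^i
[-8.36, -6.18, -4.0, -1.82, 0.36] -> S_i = -8.36 + 2.18*i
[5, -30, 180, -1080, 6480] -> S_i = 5*-6^i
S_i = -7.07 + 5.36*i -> [-7.07, -1.71, 3.65, 9.01, 14.37]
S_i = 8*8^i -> [8, 64, 512, 4096, 32768]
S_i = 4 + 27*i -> [4, 31, 58, 85, 112]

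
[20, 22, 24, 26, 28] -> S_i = 20 + 2*i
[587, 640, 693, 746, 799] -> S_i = 587 + 53*i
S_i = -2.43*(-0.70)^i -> [-2.43, 1.7, -1.19, 0.83, -0.58]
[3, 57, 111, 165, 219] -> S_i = 3 + 54*i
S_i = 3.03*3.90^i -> [3.03, 11.82, 46.09, 179.74, 700.97]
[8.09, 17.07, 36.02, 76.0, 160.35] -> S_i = 8.09*2.11^i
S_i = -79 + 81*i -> [-79, 2, 83, 164, 245]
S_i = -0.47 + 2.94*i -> [-0.47, 2.47, 5.41, 8.35, 11.29]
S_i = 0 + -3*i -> [0, -3, -6, -9, -12]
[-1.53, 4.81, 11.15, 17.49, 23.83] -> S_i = -1.53 + 6.34*i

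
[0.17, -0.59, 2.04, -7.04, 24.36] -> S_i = 0.17*(-3.46)^i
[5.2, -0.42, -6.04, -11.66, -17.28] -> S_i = 5.20 + -5.62*i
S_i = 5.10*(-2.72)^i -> [5.1, -13.87, 37.73, -102.63, 279.16]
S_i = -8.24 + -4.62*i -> [-8.24, -12.86, -17.48, -22.1, -26.72]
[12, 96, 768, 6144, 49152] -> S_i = 12*8^i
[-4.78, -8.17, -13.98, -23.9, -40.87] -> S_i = -4.78*1.71^i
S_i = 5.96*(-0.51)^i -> [5.96, -3.04, 1.55, -0.79, 0.4]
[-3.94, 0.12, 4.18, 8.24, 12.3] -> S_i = -3.94 + 4.06*i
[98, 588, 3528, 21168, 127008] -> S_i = 98*6^i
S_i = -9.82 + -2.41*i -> [-9.82, -12.23, -14.64, -17.05, -19.46]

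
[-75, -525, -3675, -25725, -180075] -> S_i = -75*7^i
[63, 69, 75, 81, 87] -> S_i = 63 + 6*i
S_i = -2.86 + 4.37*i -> [-2.86, 1.51, 5.88, 10.25, 14.62]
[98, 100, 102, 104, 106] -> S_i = 98 + 2*i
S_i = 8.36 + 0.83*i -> [8.36, 9.19, 10.02, 10.85, 11.68]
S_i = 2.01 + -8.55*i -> [2.01, -6.54, -15.09, -23.64, -32.19]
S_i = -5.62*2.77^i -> [-5.62, -15.57, -43.12, -119.45, -330.87]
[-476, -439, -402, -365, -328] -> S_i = -476 + 37*i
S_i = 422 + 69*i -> [422, 491, 560, 629, 698]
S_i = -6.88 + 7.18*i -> [-6.88, 0.3, 7.48, 14.66, 21.84]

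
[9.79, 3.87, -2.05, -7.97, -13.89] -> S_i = 9.79 + -5.92*i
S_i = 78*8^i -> [78, 624, 4992, 39936, 319488]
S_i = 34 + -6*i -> [34, 28, 22, 16, 10]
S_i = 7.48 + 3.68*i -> [7.48, 11.16, 14.84, 18.52, 22.2]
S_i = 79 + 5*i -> [79, 84, 89, 94, 99]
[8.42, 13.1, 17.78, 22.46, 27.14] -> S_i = 8.42 + 4.68*i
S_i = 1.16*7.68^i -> [1.16, 8.91, 68.42, 525.46, 4035.55]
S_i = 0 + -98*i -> [0, -98, -196, -294, -392]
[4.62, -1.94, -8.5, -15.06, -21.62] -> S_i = 4.62 + -6.56*i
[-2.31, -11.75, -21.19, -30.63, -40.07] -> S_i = -2.31 + -9.44*i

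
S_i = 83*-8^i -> [83, -664, 5312, -42496, 339968]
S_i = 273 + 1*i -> [273, 274, 275, 276, 277]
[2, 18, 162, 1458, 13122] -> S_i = 2*9^i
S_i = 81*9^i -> [81, 729, 6561, 59049, 531441]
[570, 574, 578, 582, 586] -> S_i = 570 + 4*i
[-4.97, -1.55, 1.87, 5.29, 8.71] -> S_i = -4.97 + 3.42*i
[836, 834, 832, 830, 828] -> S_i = 836 + -2*i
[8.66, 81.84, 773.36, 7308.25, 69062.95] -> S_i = 8.66*9.45^i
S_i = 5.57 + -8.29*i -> [5.57, -2.72, -11.01, -19.3, -27.59]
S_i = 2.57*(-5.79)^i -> [2.57, -14.88, 86.16, -498.85, 2888.33]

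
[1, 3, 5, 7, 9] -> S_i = 1 + 2*i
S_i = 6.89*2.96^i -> [6.89, 20.39, 60.37, 178.69, 528.92]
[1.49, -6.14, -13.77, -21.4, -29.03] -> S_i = 1.49 + -7.63*i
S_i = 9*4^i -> [9, 36, 144, 576, 2304]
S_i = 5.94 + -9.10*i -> [5.94, -3.16, -12.26, -21.36, -30.46]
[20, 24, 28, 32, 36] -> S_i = 20 + 4*i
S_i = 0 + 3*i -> [0, 3, 6, 9, 12]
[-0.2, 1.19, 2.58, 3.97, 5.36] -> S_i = -0.20 + 1.39*i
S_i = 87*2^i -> [87, 174, 348, 696, 1392]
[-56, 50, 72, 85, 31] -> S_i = Random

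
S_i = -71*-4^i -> [-71, 284, -1136, 4544, -18176]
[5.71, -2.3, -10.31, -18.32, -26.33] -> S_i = 5.71 + -8.01*i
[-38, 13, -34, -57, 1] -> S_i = Random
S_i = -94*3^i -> [-94, -282, -846, -2538, -7614]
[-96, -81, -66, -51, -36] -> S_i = -96 + 15*i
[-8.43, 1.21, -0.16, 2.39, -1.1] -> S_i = Random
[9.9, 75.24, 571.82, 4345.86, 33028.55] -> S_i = 9.90*7.60^i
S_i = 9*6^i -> [9, 54, 324, 1944, 11664]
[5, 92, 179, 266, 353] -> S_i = 5 + 87*i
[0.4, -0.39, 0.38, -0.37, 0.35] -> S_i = 0.40*(-0.97)^i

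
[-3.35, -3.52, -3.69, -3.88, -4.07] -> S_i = -3.35*1.05^i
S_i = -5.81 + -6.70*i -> [-5.81, -12.51, -19.21, -25.91, -32.61]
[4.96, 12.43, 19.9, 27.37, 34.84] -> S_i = 4.96 + 7.47*i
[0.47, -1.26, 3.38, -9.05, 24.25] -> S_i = 0.47*(-2.68)^i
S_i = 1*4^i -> [1, 4, 16, 64, 256]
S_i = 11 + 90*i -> [11, 101, 191, 281, 371]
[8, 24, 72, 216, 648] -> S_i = 8*3^i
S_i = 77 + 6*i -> [77, 83, 89, 95, 101]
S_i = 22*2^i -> [22, 44, 88, 176, 352]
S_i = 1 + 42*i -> [1, 43, 85, 127, 169]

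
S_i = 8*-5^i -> [8, -40, 200, -1000, 5000]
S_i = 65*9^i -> [65, 585, 5265, 47385, 426465]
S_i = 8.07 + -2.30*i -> [8.07, 5.77, 3.47, 1.17, -1.13]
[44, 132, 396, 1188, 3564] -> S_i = 44*3^i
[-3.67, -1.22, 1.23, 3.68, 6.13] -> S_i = -3.67 + 2.45*i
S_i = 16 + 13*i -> [16, 29, 42, 55, 68]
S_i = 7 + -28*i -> [7, -21, -49, -77, -105]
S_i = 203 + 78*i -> [203, 281, 359, 437, 515]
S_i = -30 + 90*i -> [-30, 60, 150, 240, 330]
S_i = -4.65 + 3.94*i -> [-4.65, -0.71, 3.23, 7.17, 11.11]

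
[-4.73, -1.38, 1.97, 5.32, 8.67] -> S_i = -4.73 + 3.35*i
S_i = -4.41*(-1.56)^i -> [-4.41, 6.88, -10.73, 16.74, -26.12]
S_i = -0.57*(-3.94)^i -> [-0.57, 2.25, -8.85, 34.86, -137.36]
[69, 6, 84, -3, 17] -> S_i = Random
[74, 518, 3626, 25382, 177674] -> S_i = 74*7^i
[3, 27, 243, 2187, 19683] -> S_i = 3*9^i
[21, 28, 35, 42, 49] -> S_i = 21 + 7*i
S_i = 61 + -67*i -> [61, -6, -73, -140, -207]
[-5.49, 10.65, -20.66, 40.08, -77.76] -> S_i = -5.49*(-1.94)^i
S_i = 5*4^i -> [5, 20, 80, 320, 1280]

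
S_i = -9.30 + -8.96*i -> [-9.3, -18.26, -27.22, -36.18, -45.14]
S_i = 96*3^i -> [96, 288, 864, 2592, 7776]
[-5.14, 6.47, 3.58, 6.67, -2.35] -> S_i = Random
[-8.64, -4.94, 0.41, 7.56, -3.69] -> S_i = Random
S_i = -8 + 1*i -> [-8, -7, -6, -5, -4]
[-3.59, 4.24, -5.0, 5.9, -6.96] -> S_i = -3.59*(-1.18)^i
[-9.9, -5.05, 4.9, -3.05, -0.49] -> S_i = Random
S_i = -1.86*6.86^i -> [-1.86, -12.76, -87.53, -600.46, -4119.17]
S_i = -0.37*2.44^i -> [-0.37, -0.9, -2.2, -5.37, -13.11]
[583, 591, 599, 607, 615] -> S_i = 583 + 8*i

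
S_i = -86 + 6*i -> [-86, -80, -74, -68, -62]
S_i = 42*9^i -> [42, 378, 3402, 30618, 275562]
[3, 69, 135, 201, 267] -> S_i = 3 + 66*i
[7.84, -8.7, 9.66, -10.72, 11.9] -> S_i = 7.84*(-1.11)^i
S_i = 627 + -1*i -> [627, 626, 625, 624, 623]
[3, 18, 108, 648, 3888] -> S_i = 3*6^i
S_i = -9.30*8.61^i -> [-9.3, -80.07, -689.43, -5935.98, -51108.78]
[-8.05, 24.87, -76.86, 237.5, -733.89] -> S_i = -8.05*(-3.09)^i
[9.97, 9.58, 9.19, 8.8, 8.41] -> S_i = 9.97 + -0.39*i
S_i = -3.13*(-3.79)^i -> [-3.13, 11.86, -44.96, 170.4, -645.8]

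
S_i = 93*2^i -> [93, 186, 372, 744, 1488]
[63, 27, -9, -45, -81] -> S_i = 63 + -36*i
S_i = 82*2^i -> [82, 164, 328, 656, 1312]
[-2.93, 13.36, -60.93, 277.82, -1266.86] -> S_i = -2.93*(-4.56)^i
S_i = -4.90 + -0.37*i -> [-4.9, -5.27, -5.64, -6.01, -6.38]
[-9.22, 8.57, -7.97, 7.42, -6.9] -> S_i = -9.22*(-0.93)^i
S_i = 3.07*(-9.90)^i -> [3.07, -30.39, 300.89, -2978.82, 29490.3]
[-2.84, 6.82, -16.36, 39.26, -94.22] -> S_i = -2.84*(-2.40)^i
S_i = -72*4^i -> [-72, -288, -1152, -4608, -18432]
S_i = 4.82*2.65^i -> [4.82, 12.77, 33.85, 89.7, 237.7]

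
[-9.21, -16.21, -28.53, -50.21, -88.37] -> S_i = -9.21*1.76^i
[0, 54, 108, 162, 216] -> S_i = 0 + 54*i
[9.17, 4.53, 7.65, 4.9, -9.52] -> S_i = Random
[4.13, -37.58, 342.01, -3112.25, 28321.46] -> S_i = 4.13*(-9.10)^i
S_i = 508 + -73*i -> [508, 435, 362, 289, 216]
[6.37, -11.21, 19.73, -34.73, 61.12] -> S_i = 6.37*(-1.76)^i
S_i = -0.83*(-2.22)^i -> [-0.83, 1.84, -4.09, 9.08, -20.16]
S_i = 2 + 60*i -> [2, 62, 122, 182, 242]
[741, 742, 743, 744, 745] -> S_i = 741 + 1*i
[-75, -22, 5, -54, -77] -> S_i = Random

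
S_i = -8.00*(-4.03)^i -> [-8.0, 32.24, -129.93, 523.61, -2110.13]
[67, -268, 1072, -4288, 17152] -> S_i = 67*-4^i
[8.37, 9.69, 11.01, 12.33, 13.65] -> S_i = 8.37 + 1.32*i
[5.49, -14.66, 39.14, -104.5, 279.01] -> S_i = 5.49*(-2.67)^i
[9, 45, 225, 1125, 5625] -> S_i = 9*5^i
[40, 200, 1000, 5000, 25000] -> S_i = 40*5^i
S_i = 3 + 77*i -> [3, 80, 157, 234, 311]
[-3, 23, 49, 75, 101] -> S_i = -3 + 26*i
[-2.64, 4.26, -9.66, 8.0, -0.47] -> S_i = Random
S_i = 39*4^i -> [39, 156, 624, 2496, 9984]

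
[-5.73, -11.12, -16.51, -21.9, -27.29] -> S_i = -5.73 + -5.39*i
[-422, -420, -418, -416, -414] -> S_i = -422 + 2*i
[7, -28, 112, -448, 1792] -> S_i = 7*-4^i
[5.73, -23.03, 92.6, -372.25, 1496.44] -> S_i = 5.73*(-4.02)^i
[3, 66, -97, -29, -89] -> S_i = Random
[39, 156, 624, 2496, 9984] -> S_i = 39*4^i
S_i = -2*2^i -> [-2, -4, -8, -16, -32]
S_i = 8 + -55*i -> [8, -47, -102, -157, -212]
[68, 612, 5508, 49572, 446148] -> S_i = 68*9^i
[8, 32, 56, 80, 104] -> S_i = 8 + 24*i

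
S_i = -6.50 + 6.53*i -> [-6.5, 0.03, 6.56, 13.09, 19.62]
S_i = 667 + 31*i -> [667, 698, 729, 760, 791]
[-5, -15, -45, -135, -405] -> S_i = -5*3^i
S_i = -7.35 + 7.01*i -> [-7.35, -0.34, 6.67, 13.68, 20.69]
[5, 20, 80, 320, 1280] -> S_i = 5*4^i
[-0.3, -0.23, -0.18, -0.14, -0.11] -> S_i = -0.30*0.77^i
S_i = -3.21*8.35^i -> [-3.21, -26.8, -223.81, -1868.81, -15604.54]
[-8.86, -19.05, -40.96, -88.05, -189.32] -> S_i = -8.86*2.15^i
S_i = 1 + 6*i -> [1, 7, 13, 19, 25]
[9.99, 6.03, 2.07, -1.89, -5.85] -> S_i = 9.99 + -3.96*i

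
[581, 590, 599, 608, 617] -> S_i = 581 + 9*i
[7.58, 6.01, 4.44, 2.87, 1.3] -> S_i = 7.58 + -1.57*i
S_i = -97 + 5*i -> [-97, -92, -87, -82, -77]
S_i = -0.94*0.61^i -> [-0.94, -0.57, -0.35, -0.21, -0.13]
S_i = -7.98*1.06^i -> [-7.98, -8.46, -8.97, -9.5, -10.07]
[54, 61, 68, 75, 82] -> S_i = 54 + 7*i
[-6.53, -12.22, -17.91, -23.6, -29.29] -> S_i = -6.53 + -5.69*i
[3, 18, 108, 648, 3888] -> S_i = 3*6^i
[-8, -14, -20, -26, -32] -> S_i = -8 + -6*i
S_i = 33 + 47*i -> [33, 80, 127, 174, 221]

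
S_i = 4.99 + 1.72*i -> [4.99, 6.71, 8.43, 10.15, 11.87]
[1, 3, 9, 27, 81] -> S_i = 1*3^i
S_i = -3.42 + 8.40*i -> [-3.42, 4.98, 13.38, 21.78, 30.18]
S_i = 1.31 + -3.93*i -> [1.31, -2.62, -6.55, -10.48, -14.41]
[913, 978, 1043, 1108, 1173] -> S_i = 913 + 65*i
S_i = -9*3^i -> [-9, -27, -81, -243, -729]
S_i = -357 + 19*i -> [-357, -338, -319, -300, -281]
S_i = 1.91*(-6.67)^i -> [1.91, -12.74, 84.97, -566.78, 3780.39]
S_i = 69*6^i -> [69, 414, 2484, 14904, 89424]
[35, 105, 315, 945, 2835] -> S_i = 35*3^i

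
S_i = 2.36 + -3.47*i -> [2.36, -1.11, -4.58, -8.05, -11.52]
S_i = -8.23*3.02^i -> [-8.23, -24.85, -75.06, -226.68, -684.59]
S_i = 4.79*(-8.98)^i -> [4.79, -43.01, 386.27, -3468.68, 31148.77]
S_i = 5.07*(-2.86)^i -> [5.07, -14.5, 41.47, -118.61, 339.21]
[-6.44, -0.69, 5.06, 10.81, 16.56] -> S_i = -6.44 + 5.75*i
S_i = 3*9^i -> [3, 27, 243, 2187, 19683]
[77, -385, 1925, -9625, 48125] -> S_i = 77*-5^i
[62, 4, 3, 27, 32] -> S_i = Random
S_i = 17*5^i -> [17, 85, 425, 2125, 10625]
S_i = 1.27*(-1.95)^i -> [1.27, -2.48, 4.83, -9.42, 18.36]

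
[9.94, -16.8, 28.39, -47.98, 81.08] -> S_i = 9.94*(-1.69)^i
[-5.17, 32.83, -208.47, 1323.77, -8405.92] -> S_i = -5.17*(-6.35)^i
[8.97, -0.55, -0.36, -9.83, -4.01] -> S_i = Random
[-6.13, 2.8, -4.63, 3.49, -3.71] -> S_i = Random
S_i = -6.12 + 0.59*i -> [-6.12, -5.53, -4.94, -4.35, -3.76]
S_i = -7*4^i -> [-7, -28, -112, -448, -1792]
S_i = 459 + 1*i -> [459, 460, 461, 462, 463]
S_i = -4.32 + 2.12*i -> [-4.32, -2.2, -0.08, 2.04, 4.16]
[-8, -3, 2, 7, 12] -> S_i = -8 + 5*i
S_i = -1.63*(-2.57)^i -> [-1.63, 4.19, -10.77, 27.67, -71.11]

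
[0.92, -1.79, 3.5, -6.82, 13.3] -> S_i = 0.92*(-1.95)^i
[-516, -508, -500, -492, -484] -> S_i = -516 + 8*i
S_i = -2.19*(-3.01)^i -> [-2.19, 6.59, -19.84, 59.72, -179.77]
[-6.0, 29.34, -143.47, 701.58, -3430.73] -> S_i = -6.00*(-4.89)^i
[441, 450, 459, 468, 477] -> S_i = 441 + 9*i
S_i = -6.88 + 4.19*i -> [-6.88, -2.69, 1.5, 5.69, 9.88]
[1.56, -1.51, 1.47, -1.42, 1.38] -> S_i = 1.56*(-0.97)^i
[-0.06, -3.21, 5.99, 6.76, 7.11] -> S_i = Random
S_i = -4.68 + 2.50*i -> [-4.68, -2.18, 0.32, 2.82, 5.32]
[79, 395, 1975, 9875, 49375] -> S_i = 79*5^i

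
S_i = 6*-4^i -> [6, -24, 96, -384, 1536]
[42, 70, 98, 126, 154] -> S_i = 42 + 28*i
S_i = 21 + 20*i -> [21, 41, 61, 81, 101]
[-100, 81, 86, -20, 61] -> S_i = Random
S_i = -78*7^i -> [-78, -546, -3822, -26754, -187278]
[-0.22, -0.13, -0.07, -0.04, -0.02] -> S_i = -0.22*0.58^i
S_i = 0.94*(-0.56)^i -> [0.94, -0.53, 0.29, -0.17, 0.09]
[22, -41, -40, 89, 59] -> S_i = Random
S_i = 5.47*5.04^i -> [5.47, 27.57, 138.95, 700.29, 3529.47]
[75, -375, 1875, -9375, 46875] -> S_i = 75*-5^i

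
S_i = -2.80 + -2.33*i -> [-2.8, -5.13, -7.46, -9.79, -12.12]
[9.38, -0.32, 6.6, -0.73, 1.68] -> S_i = Random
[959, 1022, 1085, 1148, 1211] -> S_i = 959 + 63*i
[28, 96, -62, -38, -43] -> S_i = Random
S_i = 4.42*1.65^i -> [4.42, 7.29, 12.03, 19.86, 32.76]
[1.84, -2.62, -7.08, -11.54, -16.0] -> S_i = 1.84 + -4.46*i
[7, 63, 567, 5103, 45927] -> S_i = 7*9^i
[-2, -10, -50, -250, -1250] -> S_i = -2*5^i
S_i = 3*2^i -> [3, 6, 12, 24, 48]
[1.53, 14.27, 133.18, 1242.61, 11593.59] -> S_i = 1.53*9.33^i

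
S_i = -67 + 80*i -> [-67, 13, 93, 173, 253]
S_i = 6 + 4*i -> [6, 10, 14, 18, 22]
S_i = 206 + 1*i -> [206, 207, 208, 209, 210]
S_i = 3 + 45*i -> [3, 48, 93, 138, 183]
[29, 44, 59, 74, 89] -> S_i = 29 + 15*i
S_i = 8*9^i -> [8, 72, 648, 5832, 52488]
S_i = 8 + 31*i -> [8, 39, 70, 101, 132]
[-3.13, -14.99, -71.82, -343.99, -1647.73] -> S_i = -3.13*4.79^i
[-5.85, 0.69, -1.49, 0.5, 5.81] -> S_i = Random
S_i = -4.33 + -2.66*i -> [-4.33, -6.99, -9.65, -12.31, -14.97]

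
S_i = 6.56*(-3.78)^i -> [6.56, -24.8, 93.73, -354.31, 1339.28]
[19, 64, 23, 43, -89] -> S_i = Random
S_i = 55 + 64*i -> [55, 119, 183, 247, 311]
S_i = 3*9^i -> [3, 27, 243, 2187, 19683]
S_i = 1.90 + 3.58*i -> [1.9, 5.48, 9.06, 12.64, 16.22]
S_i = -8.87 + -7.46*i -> [-8.87, -16.33, -23.79, -31.25, -38.71]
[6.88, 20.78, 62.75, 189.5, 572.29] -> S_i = 6.88*3.02^i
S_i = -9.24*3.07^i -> [-9.24, -28.37, -87.09, -267.35, -820.78]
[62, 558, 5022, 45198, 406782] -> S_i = 62*9^i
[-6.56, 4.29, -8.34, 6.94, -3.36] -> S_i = Random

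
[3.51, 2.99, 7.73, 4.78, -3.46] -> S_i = Random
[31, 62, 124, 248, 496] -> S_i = 31*2^i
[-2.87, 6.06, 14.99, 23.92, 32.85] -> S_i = -2.87 + 8.93*i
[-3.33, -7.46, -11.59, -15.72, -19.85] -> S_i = -3.33 + -4.13*i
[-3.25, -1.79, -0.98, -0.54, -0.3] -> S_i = -3.25*0.55^i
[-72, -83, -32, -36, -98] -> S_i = Random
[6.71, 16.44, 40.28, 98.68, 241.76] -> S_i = 6.71*2.45^i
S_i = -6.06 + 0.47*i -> [-6.06, -5.59, -5.12, -4.65, -4.18]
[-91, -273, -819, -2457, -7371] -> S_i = -91*3^i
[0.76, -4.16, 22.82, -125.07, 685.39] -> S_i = 0.76*(-5.48)^i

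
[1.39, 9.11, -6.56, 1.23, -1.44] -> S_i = Random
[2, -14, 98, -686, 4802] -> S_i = 2*-7^i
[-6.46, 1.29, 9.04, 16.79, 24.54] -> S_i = -6.46 + 7.75*i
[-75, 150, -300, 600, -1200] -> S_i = -75*-2^i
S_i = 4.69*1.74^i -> [4.69, 8.16, 14.2, 24.71, 42.99]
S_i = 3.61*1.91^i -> [3.61, 6.9, 13.17, 25.15, 48.04]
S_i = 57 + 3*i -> [57, 60, 63, 66, 69]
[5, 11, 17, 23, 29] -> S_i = 5 + 6*i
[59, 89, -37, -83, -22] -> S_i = Random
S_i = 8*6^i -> [8, 48, 288, 1728, 10368]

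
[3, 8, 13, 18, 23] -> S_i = 3 + 5*i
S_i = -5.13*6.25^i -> [-5.13, -32.06, -200.39, -1252.44, -7827.76]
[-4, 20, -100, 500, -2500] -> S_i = -4*-5^i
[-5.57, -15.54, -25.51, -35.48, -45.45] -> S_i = -5.57 + -9.97*i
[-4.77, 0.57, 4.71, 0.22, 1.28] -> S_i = Random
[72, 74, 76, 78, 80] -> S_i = 72 + 2*i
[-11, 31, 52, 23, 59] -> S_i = Random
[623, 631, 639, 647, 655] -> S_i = 623 + 8*i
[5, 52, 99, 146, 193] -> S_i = 5 + 47*i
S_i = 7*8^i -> [7, 56, 448, 3584, 28672]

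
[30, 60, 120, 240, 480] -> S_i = 30*2^i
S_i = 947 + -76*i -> [947, 871, 795, 719, 643]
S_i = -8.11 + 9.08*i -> [-8.11, 0.97, 10.05, 19.13, 28.21]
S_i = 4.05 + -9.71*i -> [4.05, -5.66, -15.37, -25.08, -34.79]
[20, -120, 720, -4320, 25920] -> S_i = 20*-6^i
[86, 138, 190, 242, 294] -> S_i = 86 + 52*i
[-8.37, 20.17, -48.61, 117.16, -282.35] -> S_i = -8.37*(-2.41)^i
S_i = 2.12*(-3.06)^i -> [2.12, -6.49, 19.85, -60.74, 185.88]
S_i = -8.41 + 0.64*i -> [-8.41, -7.77, -7.13, -6.49, -5.85]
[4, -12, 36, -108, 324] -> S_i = 4*-3^i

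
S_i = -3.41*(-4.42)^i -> [-3.41, 15.07, -66.62, 294.46, -1301.5]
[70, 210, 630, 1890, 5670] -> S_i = 70*3^i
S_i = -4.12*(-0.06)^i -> [-4.12, 0.25, -0.01, 0.0, -0.0]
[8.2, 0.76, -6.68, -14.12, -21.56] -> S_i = 8.20 + -7.44*i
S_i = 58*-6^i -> [58, -348, 2088, -12528, 75168]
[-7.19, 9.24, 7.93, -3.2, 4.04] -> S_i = Random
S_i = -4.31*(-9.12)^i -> [-4.31, 39.31, -358.48, 3269.35, -29816.5]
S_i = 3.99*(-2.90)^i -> [3.99, -11.57, 33.56, -97.31, 282.21]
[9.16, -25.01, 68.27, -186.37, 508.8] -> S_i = 9.16*(-2.73)^i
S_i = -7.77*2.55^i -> [-7.77, -19.81, -50.52, -128.84, -328.54]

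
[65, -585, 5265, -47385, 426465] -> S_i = 65*-9^i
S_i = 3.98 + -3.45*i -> [3.98, 0.53, -2.92, -6.37, -9.82]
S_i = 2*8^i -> [2, 16, 128, 1024, 8192]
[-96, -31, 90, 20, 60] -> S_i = Random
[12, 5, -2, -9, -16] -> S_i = 12 + -7*i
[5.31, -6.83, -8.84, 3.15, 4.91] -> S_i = Random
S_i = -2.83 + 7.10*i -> [-2.83, 4.27, 11.37, 18.47, 25.57]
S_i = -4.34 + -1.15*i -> [-4.34, -5.49, -6.64, -7.79, -8.94]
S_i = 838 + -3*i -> [838, 835, 832, 829, 826]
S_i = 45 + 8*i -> [45, 53, 61, 69, 77]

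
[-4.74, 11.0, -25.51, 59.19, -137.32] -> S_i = -4.74*(-2.32)^i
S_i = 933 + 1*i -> [933, 934, 935, 936, 937]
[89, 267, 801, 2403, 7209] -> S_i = 89*3^i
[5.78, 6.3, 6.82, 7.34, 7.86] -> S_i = 5.78 + 0.52*i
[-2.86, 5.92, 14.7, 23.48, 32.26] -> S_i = -2.86 + 8.78*i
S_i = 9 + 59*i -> [9, 68, 127, 186, 245]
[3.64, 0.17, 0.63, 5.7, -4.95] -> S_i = Random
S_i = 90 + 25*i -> [90, 115, 140, 165, 190]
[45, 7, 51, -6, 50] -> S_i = Random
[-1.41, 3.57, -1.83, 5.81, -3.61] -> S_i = Random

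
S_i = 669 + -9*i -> [669, 660, 651, 642, 633]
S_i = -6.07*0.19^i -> [-6.07, -1.15, -0.22, -0.04, -0.01]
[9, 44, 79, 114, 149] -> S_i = 9 + 35*i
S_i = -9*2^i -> [-9, -18, -36, -72, -144]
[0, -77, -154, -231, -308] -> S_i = 0 + -77*i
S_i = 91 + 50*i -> [91, 141, 191, 241, 291]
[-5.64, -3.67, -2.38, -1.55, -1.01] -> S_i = -5.64*0.65^i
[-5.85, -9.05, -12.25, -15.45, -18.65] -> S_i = -5.85 + -3.20*i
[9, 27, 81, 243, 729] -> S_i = 9*3^i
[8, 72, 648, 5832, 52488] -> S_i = 8*9^i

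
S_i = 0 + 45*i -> [0, 45, 90, 135, 180]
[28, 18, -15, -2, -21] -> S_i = Random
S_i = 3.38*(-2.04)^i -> [3.38, -6.9, 14.07, -28.7, 58.54]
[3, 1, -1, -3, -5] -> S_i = 3 + -2*i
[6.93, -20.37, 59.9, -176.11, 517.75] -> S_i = 6.93*(-2.94)^i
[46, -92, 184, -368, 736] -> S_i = 46*-2^i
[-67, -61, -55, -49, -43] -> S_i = -67 + 6*i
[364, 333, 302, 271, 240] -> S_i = 364 + -31*i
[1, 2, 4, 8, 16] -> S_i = 1*2^i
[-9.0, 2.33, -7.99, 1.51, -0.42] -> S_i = Random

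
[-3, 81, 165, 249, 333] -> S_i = -3 + 84*i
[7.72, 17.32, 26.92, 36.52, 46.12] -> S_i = 7.72 + 9.60*i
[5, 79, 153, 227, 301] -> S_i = 5 + 74*i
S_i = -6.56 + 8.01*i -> [-6.56, 1.45, 9.46, 17.47, 25.48]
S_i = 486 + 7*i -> [486, 493, 500, 507, 514]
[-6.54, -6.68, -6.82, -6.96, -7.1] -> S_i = -6.54 + -0.14*i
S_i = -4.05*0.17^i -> [-4.05, -0.69, -0.12, -0.02, -0.0]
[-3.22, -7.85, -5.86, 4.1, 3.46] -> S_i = Random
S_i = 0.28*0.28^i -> [0.28, 0.08, 0.02, 0.01, 0.0]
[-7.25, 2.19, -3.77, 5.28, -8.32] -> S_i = Random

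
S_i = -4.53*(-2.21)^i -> [-4.53, 10.01, -22.12, 48.9, -108.06]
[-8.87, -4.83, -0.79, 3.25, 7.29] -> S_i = -8.87 + 4.04*i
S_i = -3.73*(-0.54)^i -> [-3.73, 2.01, -1.09, 0.59, -0.32]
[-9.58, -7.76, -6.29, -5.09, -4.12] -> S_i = -9.58*0.81^i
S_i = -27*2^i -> [-27, -54, -108, -216, -432]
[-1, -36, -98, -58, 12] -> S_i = Random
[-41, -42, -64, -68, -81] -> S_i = Random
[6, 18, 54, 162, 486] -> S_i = 6*3^i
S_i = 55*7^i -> [55, 385, 2695, 18865, 132055]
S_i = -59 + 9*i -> [-59, -50, -41, -32, -23]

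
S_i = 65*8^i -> [65, 520, 4160, 33280, 266240]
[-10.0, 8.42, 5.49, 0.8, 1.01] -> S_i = Random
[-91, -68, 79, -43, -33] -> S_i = Random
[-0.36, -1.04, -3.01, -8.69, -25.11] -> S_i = -0.36*2.89^i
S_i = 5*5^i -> [5, 25, 125, 625, 3125]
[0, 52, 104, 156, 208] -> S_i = 0 + 52*i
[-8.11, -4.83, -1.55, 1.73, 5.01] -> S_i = -8.11 + 3.28*i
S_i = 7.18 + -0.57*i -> [7.18, 6.61, 6.04, 5.47, 4.9]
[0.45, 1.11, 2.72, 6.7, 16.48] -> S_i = 0.45*2.46^i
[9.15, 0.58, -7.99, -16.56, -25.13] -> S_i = 9.15 + -8.57*i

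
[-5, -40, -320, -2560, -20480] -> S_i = -5*8^i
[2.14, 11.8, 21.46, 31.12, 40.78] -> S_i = 2.14 + 9.66*i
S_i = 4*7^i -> [4, 28, 196, 1372, 9604]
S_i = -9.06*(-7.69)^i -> [-9.06, 69.67, -535.77, 4120.09, -31683.53]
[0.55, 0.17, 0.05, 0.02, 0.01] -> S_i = 0.55*0.31^i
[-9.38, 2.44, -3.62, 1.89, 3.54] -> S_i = Random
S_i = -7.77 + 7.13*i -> [-7.77, -0.64, 6.49, 13.62, 20.75]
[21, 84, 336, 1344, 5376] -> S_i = 21*4^i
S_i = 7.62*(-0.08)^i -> [7.62, -0.61, 0.05, -0.0, 0.0]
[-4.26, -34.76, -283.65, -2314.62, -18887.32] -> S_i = -4.26*8.16^i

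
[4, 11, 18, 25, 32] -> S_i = 4 + 7*i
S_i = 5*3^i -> [5, 15, 45, 135, 405]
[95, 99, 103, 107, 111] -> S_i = 95 + 4*i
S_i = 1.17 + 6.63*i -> [1.17, 7.8, 14.43, 21.06, 27.69]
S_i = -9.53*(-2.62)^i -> [-9.53, 24.97, -65.42, 171.39, -449.05]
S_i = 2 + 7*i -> [2, 9, 16, 23, 30]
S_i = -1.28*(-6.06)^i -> [-1.28, 7.76, -47.01, 284.86, -1726.24]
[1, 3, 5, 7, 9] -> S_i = 1 + 2*i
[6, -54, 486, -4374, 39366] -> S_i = 6*-9^i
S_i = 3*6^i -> [3, 18, 108, 648, 3888]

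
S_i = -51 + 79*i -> [-51, 28, 107, 186, 265]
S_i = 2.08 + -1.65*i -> [2.08, 0.43, -1.22, -2.87, -4.52]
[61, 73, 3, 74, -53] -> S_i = Random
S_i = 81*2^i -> [81, 162, 324, 648, 1296]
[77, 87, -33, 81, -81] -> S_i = Random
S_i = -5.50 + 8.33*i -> [-5.5, 2.83, 11.16, 19.49, 27.82]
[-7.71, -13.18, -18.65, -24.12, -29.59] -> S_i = -7.71 + -5.47*i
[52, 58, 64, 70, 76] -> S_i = 52 + 6*i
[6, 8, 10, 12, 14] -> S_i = 6 + 2*i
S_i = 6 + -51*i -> [6, -45, -96, -147, -198]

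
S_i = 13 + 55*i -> [13, 68, 123, 178, 233]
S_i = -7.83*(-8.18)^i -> [-7.83, 64.05, -523.92, 4285.7, -35057.02]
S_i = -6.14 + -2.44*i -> [-6.14, -8.58, -11.02, -13.46, -15.9]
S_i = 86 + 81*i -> [86, 167, 248, 329, 410]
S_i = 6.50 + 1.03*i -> [6.5, 7.53, 8.56, 9.59, 10.62]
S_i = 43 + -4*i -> [43, 39, 35, 31, 27]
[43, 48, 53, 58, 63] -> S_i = 43 + 5*i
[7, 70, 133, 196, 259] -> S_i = 7 + 63*i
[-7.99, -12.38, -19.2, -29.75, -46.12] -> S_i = -7.99*1.55^i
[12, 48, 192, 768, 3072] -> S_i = 12*4^i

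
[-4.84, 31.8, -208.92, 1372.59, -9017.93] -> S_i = -4.84*(-6.57)^i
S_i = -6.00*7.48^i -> [-6.0, -44.88, -335.7, -2511.05, -18782.68]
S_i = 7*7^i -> [7, 49, 343, 2401, 16807]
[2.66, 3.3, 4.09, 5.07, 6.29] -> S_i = 2.66*1.24^i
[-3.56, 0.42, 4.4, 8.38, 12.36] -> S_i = -3.56 + 3.98*i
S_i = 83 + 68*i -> [83, 151, 219, 287, 355]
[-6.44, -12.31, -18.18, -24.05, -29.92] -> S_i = -6.44 + -5.87*i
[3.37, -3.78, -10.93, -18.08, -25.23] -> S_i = 3.37 + -7.15*i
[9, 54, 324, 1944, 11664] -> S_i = 9*6^i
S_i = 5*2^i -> [5, 10, 20, 40, 80]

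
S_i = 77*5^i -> [77, 385, 1925, 9625, 48125]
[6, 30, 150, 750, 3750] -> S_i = 6*5^i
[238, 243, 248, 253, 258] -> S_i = 238 + 5*i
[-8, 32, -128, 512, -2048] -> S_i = -8*-4^i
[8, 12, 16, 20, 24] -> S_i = 8 + 4*i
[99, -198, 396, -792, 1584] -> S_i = 99*-2^i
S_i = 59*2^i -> [59, 118, 236, 472, 944]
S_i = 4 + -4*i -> [4, 0, -4, -8, -12]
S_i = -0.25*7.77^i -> [-0.25, -1.94, -15.09, -117.27, -911.22]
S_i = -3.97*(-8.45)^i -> [-3.97, 33.55, -283.47, 2395.3, -20240.32]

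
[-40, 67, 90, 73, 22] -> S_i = Random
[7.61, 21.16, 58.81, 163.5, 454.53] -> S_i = 7.61*2.78^i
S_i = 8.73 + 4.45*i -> [8.73, 13.18, 17.63, 22.08, 26.53]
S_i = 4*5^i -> [4, 20, 100, 500, 2500]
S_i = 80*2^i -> [80, 160, 320, 640, 1280]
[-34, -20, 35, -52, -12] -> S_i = Random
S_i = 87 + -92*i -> [87, -5, -97, -189, -281]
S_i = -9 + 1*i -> [-9, -8, -7, -6, -5]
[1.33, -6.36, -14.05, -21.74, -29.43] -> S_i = 1.33 + -7.69*i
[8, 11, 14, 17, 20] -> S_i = 8 + 3*i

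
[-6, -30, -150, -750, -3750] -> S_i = -6*5^i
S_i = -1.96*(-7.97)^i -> [-1.96, 15.62, -124.5, 992.27, -7908.41]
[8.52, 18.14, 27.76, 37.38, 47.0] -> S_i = 8.52 + 9.62*i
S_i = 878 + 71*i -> [878, 949, 1020, 1091, 1162]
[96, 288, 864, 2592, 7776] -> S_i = 96*3^i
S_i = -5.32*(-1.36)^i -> [-5.32, 7.24, -9.84, 13.38, -18.2]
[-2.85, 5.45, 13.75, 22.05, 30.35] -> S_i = -2.85 + 8.30*i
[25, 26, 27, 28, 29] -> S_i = 25 + 1*i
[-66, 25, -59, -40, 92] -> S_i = Random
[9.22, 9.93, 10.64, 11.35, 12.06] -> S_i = 9.22 + 0.71*i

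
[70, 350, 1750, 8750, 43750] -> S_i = 70*5^i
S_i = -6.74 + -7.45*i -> [-6.74, -14.19, -21.64, -29.09, -36.54]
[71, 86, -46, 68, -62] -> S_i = Random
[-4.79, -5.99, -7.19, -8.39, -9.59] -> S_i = -4.79 + -1.20*i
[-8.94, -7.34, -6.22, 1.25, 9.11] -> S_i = Random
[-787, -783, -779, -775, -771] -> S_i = -787 + 4*i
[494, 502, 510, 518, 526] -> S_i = 494 + 8*i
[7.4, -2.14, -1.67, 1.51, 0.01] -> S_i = Random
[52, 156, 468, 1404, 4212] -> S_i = 52*3^i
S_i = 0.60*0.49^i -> [0.6, 0.29, 0.14, 0.07, 0.03]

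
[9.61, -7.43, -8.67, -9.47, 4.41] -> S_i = Random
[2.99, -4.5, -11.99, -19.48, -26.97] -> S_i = 2.99 + -7.49*i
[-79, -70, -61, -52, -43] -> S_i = -79 + 9*i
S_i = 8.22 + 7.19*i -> [8.22, 15.41, 22.6, 29.79, 36.98]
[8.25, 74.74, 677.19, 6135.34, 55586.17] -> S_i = 8.25*9.06^i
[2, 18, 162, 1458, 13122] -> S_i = 2*9^i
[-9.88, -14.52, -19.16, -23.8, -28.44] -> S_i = -9.88 + -4.64*i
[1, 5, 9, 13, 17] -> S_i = 1 + 4*i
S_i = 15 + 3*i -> [15, 18, 21, 24, 27]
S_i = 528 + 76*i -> [528, 604, 680, 756, 832]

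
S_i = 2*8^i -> [2, 16, 128, 1024, 8192]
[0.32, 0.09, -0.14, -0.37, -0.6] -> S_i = 0.32 + -0.23*i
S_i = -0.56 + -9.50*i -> [-0.56, -10.06, -19.56, -29.06, -38.56]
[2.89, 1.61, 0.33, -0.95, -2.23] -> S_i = 2.89 + -1.28*i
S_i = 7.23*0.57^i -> [7.23, 4.12, 2.35, 1.34, 0.76]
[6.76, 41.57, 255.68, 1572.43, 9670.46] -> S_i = 6.76*6.15^i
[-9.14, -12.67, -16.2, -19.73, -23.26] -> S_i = -9.14 + -3.53*i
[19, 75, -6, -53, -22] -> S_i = Random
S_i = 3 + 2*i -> [3, 5, 7, 9, 11]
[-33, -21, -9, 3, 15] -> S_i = -33 + 12*i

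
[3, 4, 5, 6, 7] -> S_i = 3 + 1*i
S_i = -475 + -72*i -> [-475, -547, -619, -691, -763]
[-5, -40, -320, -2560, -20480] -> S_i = -5*8^i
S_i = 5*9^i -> [5, 45, 405, 3645, 32805]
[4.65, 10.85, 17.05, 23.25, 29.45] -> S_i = 4.65 + 6.20*i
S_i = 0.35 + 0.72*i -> [0.35, 1.07, 1.79, 2.51, 3.23]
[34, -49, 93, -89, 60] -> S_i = Random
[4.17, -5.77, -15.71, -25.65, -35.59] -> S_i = 4.17 + -9.94*i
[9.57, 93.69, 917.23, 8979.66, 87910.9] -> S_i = 9.57*9.79^i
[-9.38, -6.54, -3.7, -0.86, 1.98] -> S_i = -9.38 + 2.84*i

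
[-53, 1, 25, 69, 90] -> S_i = Random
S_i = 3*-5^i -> [3, -15, 75, -375, 1875]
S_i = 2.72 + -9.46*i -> [2.72, -6.74, -16.2, -25.66, -35.12]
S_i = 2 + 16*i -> [2, 18, 34, 50, 66]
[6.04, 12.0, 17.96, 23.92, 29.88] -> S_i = 6.04 + 5.96*i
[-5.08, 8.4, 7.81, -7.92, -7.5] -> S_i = Random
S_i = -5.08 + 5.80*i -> [-5.08, 0.72, 6.52, 12.32, 18.12]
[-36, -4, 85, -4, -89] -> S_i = Random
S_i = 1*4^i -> [1, 4, 16, 64, 256]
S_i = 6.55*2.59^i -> [6.55, 16.96, 43.94, 113.8, 294.74]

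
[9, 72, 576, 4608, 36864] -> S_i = 9*8^i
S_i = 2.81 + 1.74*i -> [2.81, 4.55, 6.29, 8.03, 9.77]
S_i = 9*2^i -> [9, 18, 36, 72, 144]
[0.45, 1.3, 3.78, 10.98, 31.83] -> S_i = 0.45*2.90^i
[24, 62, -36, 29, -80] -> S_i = Random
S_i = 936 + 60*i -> [936, 996, 1056, 1116, 1176]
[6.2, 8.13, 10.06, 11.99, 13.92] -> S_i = 6.20 + 1.93*i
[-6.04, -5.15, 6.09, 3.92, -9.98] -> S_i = Random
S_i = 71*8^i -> [71, 568, 4544, 36352, 290816]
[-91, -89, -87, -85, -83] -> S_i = -91 + 2*i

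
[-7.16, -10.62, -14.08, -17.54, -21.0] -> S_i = -7.16 + -3.46*i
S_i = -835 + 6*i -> [-835, -829, -823, -817, -811]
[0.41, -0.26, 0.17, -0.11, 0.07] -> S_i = 0.41*(-0.64)^i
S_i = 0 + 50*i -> [0, 50, 100, 150, 200]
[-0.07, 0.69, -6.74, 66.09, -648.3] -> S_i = -0.07*(-9.81)^i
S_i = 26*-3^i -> [26, -78, 234, -702, 2106]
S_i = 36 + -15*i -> [36, 21, 6, -9, -24]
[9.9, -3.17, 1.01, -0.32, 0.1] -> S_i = 9.90*(-0.32)^i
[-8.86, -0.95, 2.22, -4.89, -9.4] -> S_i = Random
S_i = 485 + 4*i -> [485, 489, 493, 497, 501]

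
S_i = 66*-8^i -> [66, -528, 4224, -33792, 270336]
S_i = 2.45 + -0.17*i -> [2.45, 2.28, 2.11, 1.94, 1.77]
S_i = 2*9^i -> [2, 18, 162, 1458, 13122]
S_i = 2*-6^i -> [2, -12, 72, -432, 2592]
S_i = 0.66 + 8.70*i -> [0.66, 9.36, 18.06, 26.76, 35.46]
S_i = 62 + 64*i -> [62, 126, 190, 254, 318]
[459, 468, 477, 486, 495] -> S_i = 459 + 9*i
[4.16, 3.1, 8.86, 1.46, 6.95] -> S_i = Random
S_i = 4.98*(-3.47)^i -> [4.98, -17.28, 59.96, -208.07, 722.02]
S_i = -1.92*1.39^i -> [-1.92, -2.67, -3.71, -5.16, -7.17]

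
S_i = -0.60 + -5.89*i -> [-0.6, -6.49, -12.38, -18.27, -24.16]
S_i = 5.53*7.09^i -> [5.53, 39.21, 277.98, 1970.9, 13973.66]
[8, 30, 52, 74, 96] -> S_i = 8 + 22*i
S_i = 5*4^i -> [5, 20, 80, 320, 1280]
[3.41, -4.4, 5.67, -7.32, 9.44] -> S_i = 3.41*(-1.29)^i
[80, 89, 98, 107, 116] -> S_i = 80 + 9*i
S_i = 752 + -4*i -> [752, 748, 744, 740, 736]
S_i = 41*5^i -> [41, 205, 1025, 5125, 25625]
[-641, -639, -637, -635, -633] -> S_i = -641 + 2*i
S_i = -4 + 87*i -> [-4, 83, 170, 257, 344]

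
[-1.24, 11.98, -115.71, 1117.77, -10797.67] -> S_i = -1.24*(-9.66)^i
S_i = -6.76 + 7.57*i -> [-6.76, 0.81, 8.38, 15.95, 23.52]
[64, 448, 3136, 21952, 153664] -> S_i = 64*7^i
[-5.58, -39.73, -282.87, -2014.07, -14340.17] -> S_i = -5.58*7.12^i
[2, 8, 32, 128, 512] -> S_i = 2*4^i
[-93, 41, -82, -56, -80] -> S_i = Random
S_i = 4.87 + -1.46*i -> [4.87, 3.41, 1.95, 0.49, -0.97]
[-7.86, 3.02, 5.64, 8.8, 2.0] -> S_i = Random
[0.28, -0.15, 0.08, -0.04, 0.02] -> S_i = 0.28*(-0.53)^i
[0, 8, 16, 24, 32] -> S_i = 0 + 8*i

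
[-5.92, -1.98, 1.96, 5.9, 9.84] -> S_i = -5.92 + 3.94*i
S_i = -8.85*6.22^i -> [-8.85, -55.05, -342.39, -2129.68, -13246.61]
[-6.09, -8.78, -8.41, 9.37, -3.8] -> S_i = Random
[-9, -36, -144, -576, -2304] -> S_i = -9*4^i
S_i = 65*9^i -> [65, 585, 5265, 47385, 426465]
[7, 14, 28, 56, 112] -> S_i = 7*2^i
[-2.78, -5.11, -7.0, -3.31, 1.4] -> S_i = Random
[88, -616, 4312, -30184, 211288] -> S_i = 88*-7^i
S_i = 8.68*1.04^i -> [8.68, 9.03, 9.39, 9.76, 10.15]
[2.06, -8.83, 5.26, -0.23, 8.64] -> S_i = Random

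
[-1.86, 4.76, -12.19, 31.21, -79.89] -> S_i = -1.86*(-2.56)^i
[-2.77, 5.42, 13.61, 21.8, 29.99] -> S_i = -2.77 + 8.19*i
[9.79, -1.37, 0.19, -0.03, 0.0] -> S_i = 9.79*(-0.14)^i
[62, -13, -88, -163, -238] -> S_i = 62 + -75*i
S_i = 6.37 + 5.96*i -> [6.37, 12.33, 18.29, 24.25, 30.21]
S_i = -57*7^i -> [-57, -399, -2793, -19551, -136857]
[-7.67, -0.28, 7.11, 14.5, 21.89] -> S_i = -7.67 + 7.39*i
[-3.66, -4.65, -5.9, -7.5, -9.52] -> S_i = -3.66*1.27^i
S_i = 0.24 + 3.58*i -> [0.24, 3.82, 7.4, 10.98, 14.56]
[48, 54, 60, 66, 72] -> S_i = 48 + 6*i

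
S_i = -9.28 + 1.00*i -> [-9.28, -8.28, -7.28, -6.28, -5.28]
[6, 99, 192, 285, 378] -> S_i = 6 + 93*i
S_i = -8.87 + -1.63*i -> [-8.87, -10.5, -12.13, -13.76, -15.39]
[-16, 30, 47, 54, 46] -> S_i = Random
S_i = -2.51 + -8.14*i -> [-2.51, -10.65, -18.79, -26.93, -35.07]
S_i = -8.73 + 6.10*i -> [-8.73, -2.63, 3.47, 9.57, 15.67]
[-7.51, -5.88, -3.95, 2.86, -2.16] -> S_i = Random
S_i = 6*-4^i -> [6, -24, 96, -384, 1536]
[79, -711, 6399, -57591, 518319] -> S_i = 79*-9^i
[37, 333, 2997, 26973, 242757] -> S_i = 37*9^i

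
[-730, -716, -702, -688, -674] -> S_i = -730 + 14*i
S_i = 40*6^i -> [40, 240, 1440, 8640, 51840]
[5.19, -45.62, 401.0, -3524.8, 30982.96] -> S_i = 5.19*(-8.79)^i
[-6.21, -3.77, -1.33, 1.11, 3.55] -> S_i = -6.21 + 2.44*i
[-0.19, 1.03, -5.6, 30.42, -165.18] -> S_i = -0.19*(-5.43)^i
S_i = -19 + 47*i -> [-19, 28, 75, 122, 169]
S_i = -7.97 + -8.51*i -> [-7.97, -16.48, -24.99, -33.5, -42.01]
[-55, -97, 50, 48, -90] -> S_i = Random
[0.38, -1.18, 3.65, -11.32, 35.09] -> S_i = 0.38*(-3.10)^i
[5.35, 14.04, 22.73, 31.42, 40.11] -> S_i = 5.35 + 8.69*i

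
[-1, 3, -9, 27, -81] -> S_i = -1*-3^i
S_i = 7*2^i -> [7, 14, 28, 56, 112]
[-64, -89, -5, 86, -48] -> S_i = Random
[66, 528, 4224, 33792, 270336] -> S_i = 66*8^i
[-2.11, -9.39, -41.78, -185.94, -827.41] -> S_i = -2.11*4.45^i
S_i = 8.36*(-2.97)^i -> [8.36, -24.83, 73.74, -219.02, 650.48]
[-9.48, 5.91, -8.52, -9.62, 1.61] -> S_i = Random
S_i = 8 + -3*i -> [8, 5, 2, -1, -4]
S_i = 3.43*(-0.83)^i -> [3.43, -2.85, 2.36, -1.96, 1.63]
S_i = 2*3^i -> [2, 6, 18, 54, 162]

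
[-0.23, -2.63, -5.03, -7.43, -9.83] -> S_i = -0.23 + -2.40*i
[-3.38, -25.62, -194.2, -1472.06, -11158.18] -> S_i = -3.38*7.58^i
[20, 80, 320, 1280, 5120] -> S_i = 20*4^i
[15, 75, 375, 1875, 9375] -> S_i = 15*5^i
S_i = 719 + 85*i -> [719, 804, 889, 974, 1059]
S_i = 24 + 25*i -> [24, 49, 74, 99, 124]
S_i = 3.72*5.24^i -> [3.72, 19.49, 102.14, 535.23, 2804.58]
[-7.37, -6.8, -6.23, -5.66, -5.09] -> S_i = -7.37 + 0.57*i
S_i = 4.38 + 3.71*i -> [4.38, 8.09, 11.8, 15.51, 19.22]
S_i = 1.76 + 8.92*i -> [1.76, 10.68, 19.6, 28.52, 37.44]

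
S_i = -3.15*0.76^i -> [-3.15, -2.39, -1.82, -1.38, -1.05]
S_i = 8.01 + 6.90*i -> [8.01, 14.91, 21.81, 28.71, 35.61]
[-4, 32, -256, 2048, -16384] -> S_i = -4*-8^i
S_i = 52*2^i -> [52, 104, 208, 416, 832]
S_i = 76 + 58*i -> [76, 134, 192, 250, 308]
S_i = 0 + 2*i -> [0, 2, 4, 6, 8]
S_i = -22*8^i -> [-22, -176, -1408, -11264, -90112]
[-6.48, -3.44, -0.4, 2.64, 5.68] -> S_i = -6.48 + 3.04*i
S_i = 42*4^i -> [42, 168, 672, 2688, 10752]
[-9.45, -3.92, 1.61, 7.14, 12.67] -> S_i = -9.45 + 5.53*i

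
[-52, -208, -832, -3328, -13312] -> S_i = -52*4^i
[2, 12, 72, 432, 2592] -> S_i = 2*6^i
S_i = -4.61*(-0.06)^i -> [-4.61, 0.28, -0.02, 0.0, -0.0]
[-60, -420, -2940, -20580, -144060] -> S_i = -60*7^i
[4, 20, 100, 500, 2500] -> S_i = 4*5^i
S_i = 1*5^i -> [1, 5, 25, 125, 625]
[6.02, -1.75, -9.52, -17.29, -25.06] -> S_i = 6.02 + -7.77*i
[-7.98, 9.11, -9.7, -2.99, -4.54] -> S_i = Random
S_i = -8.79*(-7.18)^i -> [-8.79, 63.11, -453.15, 3253.59, -23360.74]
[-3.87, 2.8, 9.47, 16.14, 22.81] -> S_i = -3.87 + 6.67*i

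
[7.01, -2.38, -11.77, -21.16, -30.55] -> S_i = 7.01 + -9.39*i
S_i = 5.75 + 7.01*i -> [5.75, 12.76, 19.77, 26.78, 33.79]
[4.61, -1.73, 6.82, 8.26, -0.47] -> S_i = Random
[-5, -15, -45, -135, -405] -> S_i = -5*3^i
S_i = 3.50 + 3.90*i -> [3.5, 7.4, 11.3, 15.2, 19.1]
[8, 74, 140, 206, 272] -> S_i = 8 + 66*i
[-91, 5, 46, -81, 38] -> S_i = Random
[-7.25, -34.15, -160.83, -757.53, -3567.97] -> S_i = -7.25*4.71^i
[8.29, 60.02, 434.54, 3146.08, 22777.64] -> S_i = 8.29*7.24^i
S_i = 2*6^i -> [2, 12, 72, 432, 2592]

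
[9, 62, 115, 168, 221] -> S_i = 9 + 53*i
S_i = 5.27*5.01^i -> [5.27, 26.4, 132.28, 662.71, 3320.18]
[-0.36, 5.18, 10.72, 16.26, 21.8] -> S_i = -0.36 + 5.54*i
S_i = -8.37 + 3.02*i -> [-8.37, -5.35, -2.33, 0.69, 3.71]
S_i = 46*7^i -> [46, 322, 2254, 15778, 110446]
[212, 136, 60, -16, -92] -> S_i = 212 + -76*i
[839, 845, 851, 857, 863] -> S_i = 839 + 6*i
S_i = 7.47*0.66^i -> [7.47, 4.93, 3.25, 2.15, 1.42]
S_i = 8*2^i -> [8, 16, 32, 64, 128]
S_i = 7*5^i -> [7, 35, 175, 875, 4375]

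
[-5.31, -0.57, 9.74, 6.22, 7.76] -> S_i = Random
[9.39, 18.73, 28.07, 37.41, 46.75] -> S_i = 9.39 + 9.34*i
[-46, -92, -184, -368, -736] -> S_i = -46*2^i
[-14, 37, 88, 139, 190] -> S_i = -14 + 51*i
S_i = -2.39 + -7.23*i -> [-2.39, -9.62, -16.85, -24.08, -31.31]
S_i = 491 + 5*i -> [491, 496, 501, 506, 511]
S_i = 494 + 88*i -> [494, 582, 670, 758, 846]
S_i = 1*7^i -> [1, 7, 49, 343, 2401]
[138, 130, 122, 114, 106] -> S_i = 138 + -8*i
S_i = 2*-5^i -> [2, -10, 50, -250, 1250]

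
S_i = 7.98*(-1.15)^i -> [7.98, -9.18, 10.55, -12.14, 13.96]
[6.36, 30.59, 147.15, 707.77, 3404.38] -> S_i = 6.36*4.81^i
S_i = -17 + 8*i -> [-17, -9, -1, 7, 15]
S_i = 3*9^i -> [3, 27, 243, 2187, 19683]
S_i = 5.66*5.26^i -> [5.66, 29.77, 156.6, 823.71, 4332.71]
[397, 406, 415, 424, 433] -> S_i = 397 + 9*i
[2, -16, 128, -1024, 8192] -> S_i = 2*-8^i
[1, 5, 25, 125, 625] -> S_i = 1*5^i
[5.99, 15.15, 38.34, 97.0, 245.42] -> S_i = 5.99*2.53^i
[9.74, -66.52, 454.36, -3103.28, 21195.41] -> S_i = 9.74*(-6.83)^i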